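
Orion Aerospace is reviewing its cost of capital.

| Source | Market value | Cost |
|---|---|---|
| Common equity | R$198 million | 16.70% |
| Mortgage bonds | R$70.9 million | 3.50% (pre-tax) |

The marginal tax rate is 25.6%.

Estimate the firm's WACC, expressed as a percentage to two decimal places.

Total capital V = 198 + 70.9 = 268.9.
Equity: weight = 198/268.9 = 0.7363; cost = 16.7%.
Mortgage bonds: weight = 70.9/268.9 = 0.2637; after-tax cost = 3.5% × (1 − 25.6%) = 2.6040%.
WACC = 0.7363 × 16.7000% + 0.2637 × 2.6040% = 12.9834%.

12.98%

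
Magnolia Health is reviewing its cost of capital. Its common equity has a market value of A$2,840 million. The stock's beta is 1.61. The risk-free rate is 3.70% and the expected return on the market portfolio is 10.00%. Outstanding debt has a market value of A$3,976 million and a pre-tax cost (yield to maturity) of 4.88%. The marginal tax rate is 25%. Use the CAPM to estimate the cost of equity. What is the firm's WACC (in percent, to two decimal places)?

Market risk premium = 10.0% − 3.7% = 6.3%.
Cost of equity via CAPM: Re = 3.7% + 1.61 × 6.3% = 13.8430%.
Total capital V = 2840 + 3976 = 6816.
Equity: weight = 2840/6816 = 0.4167; cost = 13.843%.
Debt: weight = 3976/6816 = 0.5833; after-tax cost = 4.88% × (1 − 25%) = 3.6600%.
WACC = 0.4167 × 13.8430% + 0.5833 × 3.6600% = 7.9029%.

7.90%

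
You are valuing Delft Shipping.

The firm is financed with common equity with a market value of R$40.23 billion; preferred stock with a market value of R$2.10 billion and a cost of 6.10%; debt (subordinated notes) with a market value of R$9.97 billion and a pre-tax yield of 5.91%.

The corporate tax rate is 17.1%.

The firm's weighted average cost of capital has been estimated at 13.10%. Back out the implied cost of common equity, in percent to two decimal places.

15.50%

Total capital V = 40.23 + 2.1 + 9.97 = 52.3.
Equity weight = 40.23/52.3 = 0.7692.
Preferred weight = 2.1/52.3 = 0.0402.
Subordinated notes weight = 9.97/52.3 = 0.1906.
Debt contribution = 0.1906 × 5.91% × (1 − 17.1%) = 0.9340%.
Preferred contribution = 0.0402 × 6.1% = 0.2449%.
Required equity contribution = 13.1% − 1.1789% = 11.9211%.
Re = 11.9211% / 0.7692 = 15.4977%.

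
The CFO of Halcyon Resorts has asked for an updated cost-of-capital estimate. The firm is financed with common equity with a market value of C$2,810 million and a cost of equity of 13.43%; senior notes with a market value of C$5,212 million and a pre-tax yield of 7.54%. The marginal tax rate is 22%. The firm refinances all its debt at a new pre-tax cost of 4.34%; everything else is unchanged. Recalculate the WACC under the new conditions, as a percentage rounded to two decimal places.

After the change:
Total capital V = 2810 + 5212 = 8022.
Equity: weight = 2810/8022 = 0.3503; cost = 13.43%.
Senior notes: weight = 5212/8022 = 0.6497; after-tax cost = 4.34% × (1 − 22%) = 3.3852%.
WACC = 0.3503 × 13.4300% + 0.6497 × 3.3852% = 6.9038%.

6.90%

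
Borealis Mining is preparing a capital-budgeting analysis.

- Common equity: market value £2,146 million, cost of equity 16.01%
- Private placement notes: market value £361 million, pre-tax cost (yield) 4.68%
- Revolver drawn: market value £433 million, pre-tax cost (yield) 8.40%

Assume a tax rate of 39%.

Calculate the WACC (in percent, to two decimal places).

Total capital V = 2146 + 361 + 433 = 2940.
Equity: weight = 2146/2940 = 0.7299; cost = 16.01%.
Private placement notes: weight = 361/2940 = 0.1228; after-tax cost = 4.68% × (1 − 39%) = 2.8548%.
Revolver drawn: weight = 433/2940 = 0.1473; after-tax cost = 8.4% × (1 − 39%) = 5.1240%.
WACC = 0.7299 × 16.0100% + 0.1228 × 2.8548% + 0.1473 × 5.1240% = 12.7914%.

12.79%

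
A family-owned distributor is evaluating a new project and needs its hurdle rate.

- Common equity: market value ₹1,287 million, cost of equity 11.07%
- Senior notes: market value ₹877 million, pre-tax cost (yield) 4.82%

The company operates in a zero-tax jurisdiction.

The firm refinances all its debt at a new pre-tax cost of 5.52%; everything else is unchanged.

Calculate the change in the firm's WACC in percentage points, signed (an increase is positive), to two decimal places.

Current WACC:
Total capital V = 1287 + 877 = 2164.
Equity: weight = 1287/2164 = 0.5947; cost = 11.07%.
Senior notes: weight = 877/2164 = 0.4053; after-tax cost = 4.82% × (1 − 0%) = 4.8200%.
WACC = 0.5947 × 11.0700% + 0.4053 × 4.8200% = 8.5371%.
After the change:
Total capital V = 1287 + 877 = 2164.
Equity: weight = 1287/2164 = 0.5947; cost = 11.07%.
Senior notes: weight = 877/2164 = 0.4053; after-tax cost = 5.52% × (1 − 0%) = 5.5200%.
WACC = 0.5947 × 11.0700% + 0.4053 × 5.5200% = 8.8208%.
Change in WACC = 8.8208% − 8.5371% = 0.2837 pp.

+0.28 pp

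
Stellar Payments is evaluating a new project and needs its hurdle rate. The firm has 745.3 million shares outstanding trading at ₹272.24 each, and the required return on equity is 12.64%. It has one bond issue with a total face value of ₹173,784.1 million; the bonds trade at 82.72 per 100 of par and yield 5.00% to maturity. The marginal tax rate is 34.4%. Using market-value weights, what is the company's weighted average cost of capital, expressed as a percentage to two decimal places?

8.76%

Market value of equity E = 272.24 × 745.3m = 202900.472m. Market value of debt D = 173784.1m × 82.72/100 = 143754.20752m.
Total capital V = 202900.472 + 143754.20752 = 346654.67952.
Equity: weight = 202900.472/346654.67952 = 0.5853; cost = 12.64%.
Bonds outstanding: weight = 143754.20752/346654.67952 = 0.4147; after-tax cost = 5% × (1 − 34.4%) = 3.2800%.
WACC = 0.5853 × 12.6400% + 0.4147 × 3.2800% = 8.7585%.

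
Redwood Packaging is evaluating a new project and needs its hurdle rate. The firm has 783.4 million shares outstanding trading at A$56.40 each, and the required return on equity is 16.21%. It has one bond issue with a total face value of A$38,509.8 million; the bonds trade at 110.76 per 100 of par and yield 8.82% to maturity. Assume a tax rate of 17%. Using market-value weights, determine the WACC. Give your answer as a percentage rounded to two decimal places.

Market value of equity E = 56.4 × 783.4m = 44183.76m. Market value of debt D = 38509.8m × 110.76/100 = 42653.45448m.
Total capital V = 44183.76 + 42653.45448 = 86837.21448.
Equity: weight = 44183.76/86837.21448 = 0.5088; cost = 16.21%.
Bonds outstanding: weight = 42653.45448/86837.21448 = 0.4912; after-tax cost = 8.82% × (1 − 17%) = 7.3206%.
WACC = 0.5088 × 16.2100% + 0.4912 × 7.3206% = 11.8436%.

11.84%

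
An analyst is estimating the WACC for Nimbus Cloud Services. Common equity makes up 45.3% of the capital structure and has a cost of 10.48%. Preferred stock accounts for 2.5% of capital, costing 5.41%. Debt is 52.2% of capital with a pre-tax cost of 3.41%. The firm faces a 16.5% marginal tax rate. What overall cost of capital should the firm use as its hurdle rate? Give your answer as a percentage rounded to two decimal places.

After-tax cost of debt = 3.41% × (1 − 16.5%) = 2.8474%.
WACC = 0.453 × 10.4800% + 0.025 × 5.4100% + 0.522 × 2.8474% = 6.3690%.

6.37%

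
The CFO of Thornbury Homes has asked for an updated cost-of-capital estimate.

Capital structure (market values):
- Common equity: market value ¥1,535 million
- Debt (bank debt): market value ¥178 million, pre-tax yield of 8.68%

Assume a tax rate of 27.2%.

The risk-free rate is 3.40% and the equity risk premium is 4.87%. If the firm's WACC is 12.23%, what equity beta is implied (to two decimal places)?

1.95

Total capital V = 1535 + 178 = 1713.
Equity weight = 1535/1713 = 0.8961.
Bank debt weight = 178/1713 = 0.1039.
Debt contribution = 0.1039 × 8.68% × (1 − 27.2%) = 0.6566%.
Required equity contribution = 12.23% − 0.6566% = 11.5734%  ⇒  Re = 12.9154%.
CAPM: 12.9154% = 3.4% + β × 4.87%  ⇒  β = 1.9539.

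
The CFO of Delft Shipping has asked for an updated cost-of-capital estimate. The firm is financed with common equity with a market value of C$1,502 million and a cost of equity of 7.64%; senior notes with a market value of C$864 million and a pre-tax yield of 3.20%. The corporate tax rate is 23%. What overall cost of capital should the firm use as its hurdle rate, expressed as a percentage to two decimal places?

Total capital V = 1502 + 864 = 2366.
Equity: weight = 1502/2366 = 0.6348; cost = 7.64%.
Senior notes: weight = 864/2366 = 0.3652; after-tax cost = 3.2% × (1 − 23%) = 2.4640%.
WACC = 0.6348 × 7.6400% + 0.3652 × 2.4640% = 5.7499%.

5.75%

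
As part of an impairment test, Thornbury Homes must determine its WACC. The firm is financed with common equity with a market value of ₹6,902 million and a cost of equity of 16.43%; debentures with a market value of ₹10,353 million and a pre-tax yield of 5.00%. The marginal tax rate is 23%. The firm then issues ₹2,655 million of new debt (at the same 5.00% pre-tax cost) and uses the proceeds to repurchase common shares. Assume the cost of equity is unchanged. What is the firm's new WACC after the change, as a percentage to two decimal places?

After the change:
Total capital V = 4247 + 13008 = 17255.
Equity: weight = 4247/17255 = 0.2461; cost = 16.43%.
Debentures: weight = 13008/17255 = 0.7539; after-tax cost = 5% × (1 − 23%) = 3.8500%.
WACC = 0.2461 × 16.4300% + 0.7539 × 3.8500% = 6.9463%.

6.95%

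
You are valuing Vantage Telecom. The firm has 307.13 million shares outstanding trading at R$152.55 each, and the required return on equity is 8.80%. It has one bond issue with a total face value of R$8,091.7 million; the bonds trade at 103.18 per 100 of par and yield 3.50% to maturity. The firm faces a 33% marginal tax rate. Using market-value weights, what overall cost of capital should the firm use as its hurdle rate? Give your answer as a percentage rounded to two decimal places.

7.82%

Market value of equity E = 152.55 × 307.13m = 46852.6815m. Market value of debt D = 8091.7m × 103.18/100 = 8349.01606m.
Total capital V = 46852.6815 + 8349.01606 = 55201.69756.
Equity: weight = 46852.6815/55201.69756 = 0.8488; cost = 8.8%.
Bonds outstanding: weight = 8349.01606/55201.69756 = 0.1512; after-tax cost = 3.5% × (1 − 33%) = 2.3450%.
WACC = 0.8488 × 8.8000% + 0.1512 × 2.3450% = 7.8237%.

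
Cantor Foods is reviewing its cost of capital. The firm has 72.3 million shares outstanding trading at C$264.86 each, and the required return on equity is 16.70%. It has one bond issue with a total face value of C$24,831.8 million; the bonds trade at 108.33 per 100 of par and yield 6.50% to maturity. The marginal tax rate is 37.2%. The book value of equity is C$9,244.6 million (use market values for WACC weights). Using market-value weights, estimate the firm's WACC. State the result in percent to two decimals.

Market value of equity E = 264.86 × 72.3m = 19149.378m. Market value of debt D = 24831.8m × 108.33/100 = 26900.28894m.
Total capital V = 19149.378 + 26900.28894 = 46049.66694.
Equity: weight = 19149.378/46049.66694 = 0.4158; cost = 16.7%.
Bonds outstanding: weight = 26900.28894/46049.66694 = 0.5842; after-tax cost = 6.5% × (1 − 37.2%) = 4.0820%.
WACC = 0.4158 × 16.7000% + 0.5842 × 4.0820% = 9.3291%.

9.33%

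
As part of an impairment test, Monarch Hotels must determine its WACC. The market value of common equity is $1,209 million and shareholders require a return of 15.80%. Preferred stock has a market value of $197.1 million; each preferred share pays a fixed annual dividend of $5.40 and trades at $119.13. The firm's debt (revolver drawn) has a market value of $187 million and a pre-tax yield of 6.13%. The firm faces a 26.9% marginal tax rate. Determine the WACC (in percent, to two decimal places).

Cost of preferred: Rp = 5.4 / 119.13 = 4.5329%.
Total capital V = 1209 + 197.1 + 187 = 1593.1.
Equity: weight = 1209/1593.1 = 0.7589; cost = 15.8%.
Preferred: weight = 197.1/1593.1 = 0.1237; cost = 4.5329%.
Revolver drawn: weight = 187/1593.1 = 0.1174; after-tax cost = 6.13% × (1 − 26.9%) = 4.4810%.
WACC = 0.7589 × 15.8000% + 0.1237 × 4.5329% + 0.1174 × 4.4810% = 13.0774%.

13.08%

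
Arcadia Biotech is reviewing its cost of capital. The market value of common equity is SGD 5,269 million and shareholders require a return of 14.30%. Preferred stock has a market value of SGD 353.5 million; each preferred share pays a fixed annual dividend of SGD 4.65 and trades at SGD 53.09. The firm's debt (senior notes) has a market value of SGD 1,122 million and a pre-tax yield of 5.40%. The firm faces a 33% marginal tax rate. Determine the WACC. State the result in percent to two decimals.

Cost of preferred: Rp = 4.65 / 53.09 = 8.7587%.
Total capital V = 5269 + 353.5 + 1122 = 6744.5.
Equity: weight = 5269/6744.5 = 0.7812; cost = 14.3%.
Preferred: weight = 353.5/6744.5 = 0.0524; cost = 8.7587%.
Senior notes: weight = 1122/6744.5 = 0.1664; after-tax cost = 5.4% × (1 − 33%) = 3.6180%.
WACC = 0.7812 × 14.3000% + 0.0524 × 8.7587% + 0.1664 × 3.6180% = 12.2325%.

12.23%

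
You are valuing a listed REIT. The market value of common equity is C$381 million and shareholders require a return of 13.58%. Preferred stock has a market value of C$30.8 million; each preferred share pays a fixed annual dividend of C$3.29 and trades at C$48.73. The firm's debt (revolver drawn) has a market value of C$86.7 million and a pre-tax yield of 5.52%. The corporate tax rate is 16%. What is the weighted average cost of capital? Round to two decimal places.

11.60%

Cost of preferred: Rp = 3.29 / 48.73 = 6.7515%.
Total capital V = 381 + 30.8 + 86.7 = 498.5.
Equity: weight = 381/498.5 = 0.7643; cost = 13.58%.
Preferred: weight = 30.8/498.5 = 0.0618; cost = 6.7515%.
Revolver drawn: weight = 86.7/498.5 = 0.1739; after-tax cost = 5.52% × (1 − 16%) = 4.6368%.
WACC = 0.7643 × 13.5800% + 0.0618 × 6.7515% + 0.1739 × 4.6368% = 11.6027%.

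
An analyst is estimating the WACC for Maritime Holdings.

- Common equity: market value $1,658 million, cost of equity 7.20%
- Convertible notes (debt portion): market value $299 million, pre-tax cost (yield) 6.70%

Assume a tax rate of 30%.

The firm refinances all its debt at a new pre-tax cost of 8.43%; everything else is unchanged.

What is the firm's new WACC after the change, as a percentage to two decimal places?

After the change:
Total capital V = 1658 + 299 = 1957.
Equity: weight = 1658/1957 = 0.8472; cost = 7.2%.
Convertible notes (debt portion): weight = 299/1957 = 0.1528; after-tax cost = 8.43% × (1 − 30%) = 5.9010%.
WACC = 0.8472 × 7.2000% + 0.1528 × 5.9010% = 7.0015%.

7.00%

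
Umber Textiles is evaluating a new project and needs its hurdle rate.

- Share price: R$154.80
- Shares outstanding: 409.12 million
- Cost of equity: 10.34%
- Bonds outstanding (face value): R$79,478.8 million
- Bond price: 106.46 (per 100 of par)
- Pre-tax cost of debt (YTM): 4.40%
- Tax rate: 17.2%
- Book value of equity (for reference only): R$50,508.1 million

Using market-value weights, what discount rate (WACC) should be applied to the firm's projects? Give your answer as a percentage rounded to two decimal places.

6.51%

Market value of equity E = 154.8 × 409.12m = 63331.776m. Market value of debt D = 79478.8m × 106.46/100 = 84613.13048m.
Total capital V = 63331.776 + 84613.13048 = 147944.90648.
Equity: weight = 63331.776/147944.90648 = 0.4281; cost = 10.34%.
Bonds outstanding: weight = 84613.13048/147944.90648 = 0.5719; after-tax cost = 4.4% × (1 − 17.2%) = 3.6432%.
WACC = 0.4281 × 10.3400% + 0.5719 × 3.6432% = 6.5099%.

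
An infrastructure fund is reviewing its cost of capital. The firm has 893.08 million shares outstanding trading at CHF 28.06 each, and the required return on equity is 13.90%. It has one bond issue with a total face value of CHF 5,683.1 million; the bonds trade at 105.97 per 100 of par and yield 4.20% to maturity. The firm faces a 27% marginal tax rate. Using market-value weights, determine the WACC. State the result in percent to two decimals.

11.80%

Market value of equity E = 28.06 × 893.08m = 25059.8248m. Market value of debt D = 5683.1m × 105.97/100 = 6022.38107m.
Total capital V = 25059.8248 + 6022.38107 = 31082.20587.
Equity: weight = 25059.8248/31082.20587 = 0.8062; cost = 13.9%.
Bonds outstanding: weight = 6022.38107/31082.20587 = 0.1938; after-tax cost = 4.2% × (1 − 27%) = 3.0660%.
WACC = 0.8062 × 13.9000% + 0.1938 × 3.0660% = 11.8008%.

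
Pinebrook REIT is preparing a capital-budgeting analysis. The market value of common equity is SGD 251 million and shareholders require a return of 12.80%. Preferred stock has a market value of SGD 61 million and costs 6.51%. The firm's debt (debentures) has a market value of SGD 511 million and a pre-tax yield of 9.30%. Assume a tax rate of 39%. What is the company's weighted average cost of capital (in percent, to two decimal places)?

7.91%

Total capital V = 251 + 61 + 511 = 823.
Equity: weight = 251/823 = 0.3050; cost = 12.8%.
Preferred: weight = 61/823 = 0.0741; cost = 6.51%.
Debentures: weight = 511/823 = 0.6209; after-tax cost = 9.3% × (1 − 39%) = 5.6730%.
WACC = 0.3050 × 12.8000% + 0.0741 × 6.5100% + 0.6209 × 5.6730% = 7.9086%.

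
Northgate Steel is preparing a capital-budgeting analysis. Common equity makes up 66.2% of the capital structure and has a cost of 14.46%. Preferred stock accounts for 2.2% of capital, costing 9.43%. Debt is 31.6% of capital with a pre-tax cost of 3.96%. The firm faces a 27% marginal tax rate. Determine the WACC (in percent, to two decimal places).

After-tax cost of debt = 3.96% × (1 − 27%) = 2.8908%.
WACC = 0.662 × 14.4600% + 0.022 × 9.4300% + 0.316 × 2.8908% = 10.6935%.

10.69%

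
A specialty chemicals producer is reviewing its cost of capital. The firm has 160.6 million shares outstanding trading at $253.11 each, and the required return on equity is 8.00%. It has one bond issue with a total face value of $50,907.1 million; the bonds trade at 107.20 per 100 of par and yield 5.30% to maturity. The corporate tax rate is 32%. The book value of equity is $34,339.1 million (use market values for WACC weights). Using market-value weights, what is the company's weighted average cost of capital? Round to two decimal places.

5.48%

Market value of equity E = 253.11 × 160.6m = 40649.466m. Market value of debt D = 50907.1m × 107.2/100 = 54572.4112m.
Total capital V = 40649.466 + 54572.4112 = 95221.8772.
Equity: weight = 40649.466/95221.8772 = 0.4269; cost = 8%.
Bonds outstanding: weight = 54572.4112/95221.8772 = 0.5731; after-tax cost = 5.3% × (1 − 32%) = 3.6040%.
WACC = 0.4269 × 8.0000% + 0.5731 × 3.6040% = 5.4806%.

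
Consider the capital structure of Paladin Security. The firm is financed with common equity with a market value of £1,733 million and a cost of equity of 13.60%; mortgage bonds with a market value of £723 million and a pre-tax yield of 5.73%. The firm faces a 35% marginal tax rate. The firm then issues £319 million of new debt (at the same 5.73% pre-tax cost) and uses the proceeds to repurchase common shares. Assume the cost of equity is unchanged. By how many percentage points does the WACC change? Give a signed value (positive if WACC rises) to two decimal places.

Current WACC:
Total capital V = 1733 + 723 = 2456.
Equity: weight = 1733/2456 = 0.7056; cost = 13.6%.
Mortgage bonds: weight = 723/2456 = 0.2944; after-tax cost = 5.73% × (1 − 35%) = 3.7245%.
WACC = 0.7056 × 13.6000% + 0.2944 × 3.7245% = 10.6928%.
After the change:
Total capital V = 1414 + 1042 = 2456.
Equity: weight = 1414/2456 = 0.5757; cost = 13.6%.
Mortgage bonds: weight = 1042/2456 = 0.4243; after-tax cost = 5.73% × (1 − 35%) = 3.7245%.
WACC = 0.5757 × 13.6000% + 0.4243 × 3.7245% = 9.4102%.
Change in WACC = 9.4102% − 10.6928% = -1.2827 pp.

-1.28 pp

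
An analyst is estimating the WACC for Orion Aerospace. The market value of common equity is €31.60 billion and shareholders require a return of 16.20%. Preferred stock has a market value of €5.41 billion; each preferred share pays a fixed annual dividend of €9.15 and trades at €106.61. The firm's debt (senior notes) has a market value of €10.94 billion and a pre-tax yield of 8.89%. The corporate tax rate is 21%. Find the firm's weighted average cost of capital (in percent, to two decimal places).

13.25%

Cost of preferred: Rp = 9.15 / 106.61 = 8.5827%.
Total capital V = 31.6 + 5.41 + 10.94 = 47.95.
Equity: weight = 31.6/47.95 = 0.6590; cost = 16.2%.
Preferred: weight = 5.41/47.95 = 0.1128; cost = 8.5827%.
Senior notes: weight = 10.94/47.95 = 0.2282; after-tax cost = 8.89% × (1 − 21%) = 7.0231%.
WACC = 0.6590 × 16.2000% + 0.1128 × 8.5827% + 0.2282 × 7.0231% = 13.2468%.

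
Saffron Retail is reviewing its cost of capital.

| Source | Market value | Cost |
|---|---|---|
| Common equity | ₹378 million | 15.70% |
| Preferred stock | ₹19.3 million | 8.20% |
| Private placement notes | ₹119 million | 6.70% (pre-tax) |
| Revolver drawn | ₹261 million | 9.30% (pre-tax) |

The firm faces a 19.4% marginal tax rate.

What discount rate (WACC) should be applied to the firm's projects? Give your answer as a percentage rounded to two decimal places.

11.18%

Total capital V = 378 + 19.3 + 119 + 261 = 777.3.
Equity: weight = 378/777.3 = 0.4863; cost = 15.7%.
Preferred: weight = 19.3/777.3 = 0.0248; cost = 8.2%.
Private placement notes: weight = 119/777.3 = 0.1531; after-tax cost = 6.7% × (1 − 19.4%) = 5.4002%.
Revolver drawn: weight = 261/777.3 = 0.3358; after-tax cost = 9.3% × (1 − 19.4%) = 7.4958%.
WACC = 0.4863 × 15.7000% + 0.0248 × 8.2000% + 0.1531 × 5.4002% + 0.3358 × 7.4958% = 11.1822%.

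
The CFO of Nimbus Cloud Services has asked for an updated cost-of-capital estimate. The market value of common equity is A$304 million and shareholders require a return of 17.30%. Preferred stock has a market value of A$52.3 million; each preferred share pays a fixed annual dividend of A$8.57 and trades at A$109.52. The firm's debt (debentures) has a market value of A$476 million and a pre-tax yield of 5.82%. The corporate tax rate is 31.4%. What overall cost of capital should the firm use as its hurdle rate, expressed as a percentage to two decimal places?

9.09%

Cost of preferred: Rp = 8.57 / 109.52 = 7.8251%.
Total capital V = 304 + 52.3 + 476 = 832.3.
Equity: weight = 304/832.3 = 0.3653; cost = 17.3%.
Preferred: weight = 52.3/832.3 = 0.0628; cost = 7.8251%.
Debentures: weight = 476/832.3 = 0.5719; after-tax cost = 5.82% × (1 − 31.4%) = 3.9925%.
WACC = 0.3653 × 17.3000% + 0.0628 × 7.8251% + 0.5719 × 3.9925% = 9.0939%.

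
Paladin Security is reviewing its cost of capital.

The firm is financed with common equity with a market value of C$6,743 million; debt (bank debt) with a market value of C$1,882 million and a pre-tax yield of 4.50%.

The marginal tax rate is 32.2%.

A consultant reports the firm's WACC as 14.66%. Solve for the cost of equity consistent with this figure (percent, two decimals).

Total capital V = 6743 + 1882 = 8625.
Equity weight = 6743/8625 = 0.7818.
Bank debt weight = 1882/8625 = 0.2182.
Debt contribution = 0.2182 × 4.5% × (1 − 32.2%) = 0.6657%.
Required equity contribution = 14.66% − 0.6657% = 13.9943%.
Re = 13.9943% / 0.7818 = 17.9001%.

17.90%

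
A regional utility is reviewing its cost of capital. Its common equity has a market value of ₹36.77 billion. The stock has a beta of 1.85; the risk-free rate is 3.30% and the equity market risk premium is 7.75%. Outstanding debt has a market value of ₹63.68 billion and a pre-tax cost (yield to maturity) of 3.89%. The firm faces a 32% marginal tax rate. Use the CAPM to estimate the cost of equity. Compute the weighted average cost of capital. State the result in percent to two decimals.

8.13%

Cost of equity via CAPM: Re = 3.3% + 1.85 × 7.75% = 17.6375%.
Total capital V = 36.77 + 63.68 = 100.45.
Equity: weight = 36.77/100.45 = 0.3661; cost = 17.6375%.
Debt: weight = 63.68/100.45 = 0.6339; after-tax cost = 3.89% × (1 − 32%) = 2.6452%.
WACC = 0.3661 × 17.6375% + 0.6339 × 2.6452% = 8.1332%.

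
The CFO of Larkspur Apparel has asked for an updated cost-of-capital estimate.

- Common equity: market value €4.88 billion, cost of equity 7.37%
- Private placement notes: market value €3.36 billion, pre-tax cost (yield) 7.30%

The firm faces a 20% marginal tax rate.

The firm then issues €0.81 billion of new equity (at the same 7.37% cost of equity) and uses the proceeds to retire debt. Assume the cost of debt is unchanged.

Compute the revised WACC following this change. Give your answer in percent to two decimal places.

After the change:
Total capital V = 5.69 + 2.55 = 8.24.
Equity: weight = 5.69/8.24 = 0.6905; cost = 7.37%.
Private placement notes: weight = 2.55/8.24 = 0.3095; after-tax cost = 7.3% × (1 − 20%) = 5.8400%.
WACC = 0.6905 × 7.3700% + 0.3095 × 5.8400% = 6.8965%.

6.90%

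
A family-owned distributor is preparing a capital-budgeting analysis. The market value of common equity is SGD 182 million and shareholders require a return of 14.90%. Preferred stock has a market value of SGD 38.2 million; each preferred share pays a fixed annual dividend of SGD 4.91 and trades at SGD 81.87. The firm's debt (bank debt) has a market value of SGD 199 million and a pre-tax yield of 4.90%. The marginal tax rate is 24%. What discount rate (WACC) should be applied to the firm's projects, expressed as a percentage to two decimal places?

Cost of preferred: Rp = 4.91 / 81.87 = 5.9973%.
Total capital V = 182 + 38.2 + 199 = 419.2.
Equity: weight = 182/419.2 = 0.4342; cost = 14.9%.
Preferred: weight = 38.2/419.2 = 0.0911; cost = 5.9973%.
Bank debt: weight = 199/419.2 = 0.4747; after-tax cost = 4.9% × (1 − 24%) = 3.7240%.
WACC = 0.4342 × 14.9000% + 0.0911 × 5.9973% + 0.4747 × 3.7240% = 8.7833%.

8.78%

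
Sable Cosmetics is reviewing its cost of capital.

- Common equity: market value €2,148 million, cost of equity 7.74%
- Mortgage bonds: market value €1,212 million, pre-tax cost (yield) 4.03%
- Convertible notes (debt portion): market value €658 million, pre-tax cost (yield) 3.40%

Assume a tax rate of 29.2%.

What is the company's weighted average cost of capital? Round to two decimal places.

5.39%

Total capital V = 2148 + 1212 + 658 = 4018.
Equity: weight = 2148/4018 = 0.5346; cost = 7.74%.
Mortgage bonds: weight = 1212/4018 = 0.3016; after-tax cost = 4.03% × (1 − 29.2%) = 2.8532%.
Convertible notes (debt portion): weight = 658/4018 = 0.1638; after-tax cost = 3.4% × (1 − 29.2%) = 2.4072%.
WACC = 0.5346 × 7.7400% + 0.3016 × 2.8532% + 0.1638 × 2.4072% = 5.3926%.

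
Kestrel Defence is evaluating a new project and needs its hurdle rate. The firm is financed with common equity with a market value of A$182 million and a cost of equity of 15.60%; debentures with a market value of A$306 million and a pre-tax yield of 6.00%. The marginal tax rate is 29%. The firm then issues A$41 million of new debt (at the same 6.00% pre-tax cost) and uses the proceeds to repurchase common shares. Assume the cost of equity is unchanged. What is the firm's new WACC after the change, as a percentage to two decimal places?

7.54%

After the change:
Total capital V = 141 + 347 = 488.
Equity: weight = 141/488 = 0.2889; cost = 15.6%.
Debentures: weight = 347/488 = 0.7111; after-tax cost = 6% × (1 − 29%) = 4.2600%.
WACC = 0.2889 × 15.6000% + 0.7111 × 4.2600% = 7.5365%.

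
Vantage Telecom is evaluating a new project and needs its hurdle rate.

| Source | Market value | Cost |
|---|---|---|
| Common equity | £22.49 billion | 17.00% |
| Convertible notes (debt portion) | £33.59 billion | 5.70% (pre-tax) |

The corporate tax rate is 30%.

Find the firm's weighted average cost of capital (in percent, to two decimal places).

Total capital V = 22.49 + 33.59 = 56.08.
Equity: weight = 22.49/56.08 = 0.4010; cost = 17%.
Convertible notes (debt portion): weight = 33.59/56.08 = 0.5990; after-tax cost = 5.7% × (1 − 30%) = 3.9900%.
WACC = 0.4010 × 17.0000% + 0.5990 × 3.9900% = 9.2075%.

9.21%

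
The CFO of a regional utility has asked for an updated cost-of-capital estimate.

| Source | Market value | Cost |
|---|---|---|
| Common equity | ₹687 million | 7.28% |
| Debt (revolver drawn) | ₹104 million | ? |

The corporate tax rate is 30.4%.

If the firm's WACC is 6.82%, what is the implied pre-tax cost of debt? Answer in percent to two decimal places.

Total capital V = 687 + 104 = 791.
Equity weight = 687/791 = 0.8685.
Revolver drawn weight = 104/791 = 0.1315.
Equity contribution = 0.8685 × 7.28% = 6.3228%.
Remaining for debt = 6.82% − 6.3228% = 0.4972%.
Rd × (1 − 30.4%) × 0.1315 = 0.4972%  ⇒  Rd = 5.4330%.

5.43%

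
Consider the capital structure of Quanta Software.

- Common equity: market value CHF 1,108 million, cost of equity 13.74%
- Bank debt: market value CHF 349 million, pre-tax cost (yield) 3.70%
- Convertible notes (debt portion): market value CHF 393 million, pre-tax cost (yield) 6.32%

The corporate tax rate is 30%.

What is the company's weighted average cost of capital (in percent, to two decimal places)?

Total capital V = 1108 + 349 + 393 = 1850.
Equity: weight = 1108/1850 = 0.5989; cost = 13.74%.
Bank debt: weight = 349/1850 = 0.1886; after-tax cost = 3.7% × (1 − 30%) = 2.5900%.
Convertible notes (debt portion): weight = 393/1850 = 0.2124; after-tax cost = 6.32% × (1 − 30%) = 4.4240%.
WACC = 0.5989 × 13.7400% + 0.1886 × 2.5900% + 0.2124 × 4.4240% = 9.6575%.

9.66%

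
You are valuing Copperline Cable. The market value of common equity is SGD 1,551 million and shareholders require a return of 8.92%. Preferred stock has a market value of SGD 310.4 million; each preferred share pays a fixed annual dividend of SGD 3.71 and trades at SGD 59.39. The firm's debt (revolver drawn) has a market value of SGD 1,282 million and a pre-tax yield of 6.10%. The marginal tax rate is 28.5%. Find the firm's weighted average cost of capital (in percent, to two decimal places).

6.80%

Cost of preferred: Rp = 3.71 / 59.39 = 6.2468%.
Total capital V = 1551 + 310.4 + 1282 = 3143.4.
Equity: weight = 1551/3143.4 = 0.4934; cost = 8.92%.
Preferred: weight = 310.4/3143.4 = 0.0987; cost = 6.2468%.
Revolver drawn: weight = 1282/3143.4 = 0.4078; after-tax cost = 6.1% × (1 − 28.5%) = 4.3615%.
WACC = 0.4934 × 8.9200% + 0.0987 × 6.2468% + 0.4078 × 4.3615% = 6.7969%.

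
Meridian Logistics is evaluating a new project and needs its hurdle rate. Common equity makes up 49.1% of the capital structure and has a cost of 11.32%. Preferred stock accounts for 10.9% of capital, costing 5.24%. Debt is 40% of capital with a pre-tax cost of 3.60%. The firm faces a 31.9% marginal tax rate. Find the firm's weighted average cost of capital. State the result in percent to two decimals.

After-tax cost of debt = 3.6% × (1 − 31.9%) = 2.4516%.
WACC = 0.491 × 11.3200% + 0.109 × 5.2400% + 0.400 × 2.4516% = 7.1099%.

7.11%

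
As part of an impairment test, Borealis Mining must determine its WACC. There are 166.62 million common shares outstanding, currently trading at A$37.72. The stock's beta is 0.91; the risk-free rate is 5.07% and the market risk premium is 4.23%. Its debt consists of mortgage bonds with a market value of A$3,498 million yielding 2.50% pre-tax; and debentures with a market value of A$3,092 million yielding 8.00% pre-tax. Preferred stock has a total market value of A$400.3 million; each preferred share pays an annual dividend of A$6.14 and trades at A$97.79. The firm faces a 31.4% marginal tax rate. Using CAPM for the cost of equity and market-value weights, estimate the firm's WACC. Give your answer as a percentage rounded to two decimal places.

Cost of equity via CAPM: Re = 5.07% + 0.91 × 4.23% = 8.9193%.
Cost of preferred: Rp = 6.14 / 97.79 = 6.2788%.
Market value of equity E = 37.72 × 166.62m = 6284.9064m.
Total capital V = 6284.9064 + 400.3 + 3498 + 3092 = 13275.2064.
Equity: weight = 6284.9064/13275.2064 = 0.4734; cost = 8.9193%.
Preferred: weight = 400.3/13275.2064 = 0.0302; cost = 6.2788%.
Mortgage bonds: weight = 3498/13275.2064 = 0.2635; after-tax cost = 2.5% × (1 − 31.4%) = 1.7150%.
Debentures: weight = 3092/13275.2064 = 0.2329; after-tax cost = 8% × (1 − 31.4%) = 5.4880%.
WACC = 0.4734 × 8.9193% + 0.0302 × 6.2788% + 0.2635 × 1.7150% + 0.2329 × 5.4880% = 6.1422%.

6.14%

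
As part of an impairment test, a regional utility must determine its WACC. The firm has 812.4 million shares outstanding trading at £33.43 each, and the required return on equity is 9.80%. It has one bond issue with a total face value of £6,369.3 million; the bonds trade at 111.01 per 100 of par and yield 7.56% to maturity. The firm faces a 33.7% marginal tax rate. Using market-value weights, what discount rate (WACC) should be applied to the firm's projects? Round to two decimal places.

8.81%

Market value of equity E = 33.43 × 812.4m = 27158.532m. Market value of debt D = 6369.3m × 111.01/100 = 7070.55993m.
Total capital V = 27158.532 + 7070.55993 = 34229.09193.
Equity: weight = 27158.532/34229.09193 = 0.7934; cost = 9.8%.
Bonds outstanding: weight = 7070.55993/34229.09193 = 0.2066; after-tax cost = 7.56% × (1 − 33.7%) = 5.0123%.
WACC = 0.7934 × 9.8000% + 0.2066 × 5.0123% = 8.8110%.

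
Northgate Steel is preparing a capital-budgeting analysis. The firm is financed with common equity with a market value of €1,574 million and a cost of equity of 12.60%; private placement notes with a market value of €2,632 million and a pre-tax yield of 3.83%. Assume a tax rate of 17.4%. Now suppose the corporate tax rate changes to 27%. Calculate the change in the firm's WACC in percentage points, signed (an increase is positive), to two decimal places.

-0.23 pp

Current WACC:
Total capital V = 1574 + 2632 = 4206.
Equity: weight = 1574/4206 = 0.3742; cost = 12.6%.
Private placement notes: weight = 2632/4206 = 0.6258; after-tax cost = 3.83% × (1 − 17.4%) = 3.1636%.
WACC = 0.3742 × 12.6000% + 0.6258 × 3.1636% = 6.6949%.
After the change:
Total capital V = 1574 + 2632 = 4206.
Equity: weight = 1574/4206 = 0.3742; cost = 12.6%.
Private placement notes: weight = 2632/4206 = 0.6258; after-tax cost = 3.83% × (1 − 27%) = 2.7959%.
WACC = 0.3742 × 12.6000% + 0.6258 × 2.7959% = 6.4649%.
Change in WACC = 6.4649% − 6.6949% = -0.2301 pp.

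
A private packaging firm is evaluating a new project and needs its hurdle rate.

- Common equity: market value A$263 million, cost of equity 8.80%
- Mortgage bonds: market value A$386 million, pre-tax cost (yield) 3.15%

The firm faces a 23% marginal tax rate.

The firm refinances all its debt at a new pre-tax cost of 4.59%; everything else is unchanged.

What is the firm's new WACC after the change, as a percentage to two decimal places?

After the change:
Total capital V = 263 + 386 = 649.
Equity: weight = 263/649 = 0.4052; cost = 8.8%.
Mortgage bonds: weight = 386/649 = 0.5948; after-tax cost = 4.59% × (1 − 23%) = 3.5343%.
WACC = 0.4052 × 8.8000% + 0.5948 × 3.5343% = 5.6682%.

5.67%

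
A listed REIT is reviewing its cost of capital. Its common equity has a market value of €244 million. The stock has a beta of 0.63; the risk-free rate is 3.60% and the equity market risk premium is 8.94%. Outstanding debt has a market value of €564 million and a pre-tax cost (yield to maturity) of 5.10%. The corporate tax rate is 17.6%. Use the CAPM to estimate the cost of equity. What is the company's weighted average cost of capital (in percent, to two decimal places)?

Cost of equity via CAPM: Re = 3.6% + 0.63 × 8.94% = 9.2322%.
Total capital V = 244 + 564 = 808.
Equity: weight = 244/808 = 0.3020; cost = 9.2322%.
Debt: weight = 564/808 = 0.6980; after-tax cost = 5.1% × (1 − 17.6%) = 4.2024%.
WACC = 0.3020 × 9.2322% + 0.6980 × 4.2024% = 5.7213%.

5.72%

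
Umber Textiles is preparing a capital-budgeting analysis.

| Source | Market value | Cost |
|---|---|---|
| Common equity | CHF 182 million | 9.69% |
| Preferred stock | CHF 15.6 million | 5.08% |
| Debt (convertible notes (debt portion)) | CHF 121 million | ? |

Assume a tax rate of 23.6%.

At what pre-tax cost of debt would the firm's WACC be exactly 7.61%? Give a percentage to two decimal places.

6.29%

Total capital V = 182 + 15.6 + 121 = 318.6.
Equity weight = 182/318.6 = 0.5712.
Preferred weight = 15.6/318.6 = 0.0490.
Convertible notes (debt portion) weight = 121/318.6 = 0.3798.
Equity contribution = 0.5712 × 9.69% = 5.5354%.
Preferred contribution = 0.0490 × 5.08% = 0.2487%.
Remaining for debt = 7.61% − 5.7841% = 1.8259%.
Rd × (1 − 23.6%) × 0.3798 = 1.8259%  ⇒  Rd = 6.2927%.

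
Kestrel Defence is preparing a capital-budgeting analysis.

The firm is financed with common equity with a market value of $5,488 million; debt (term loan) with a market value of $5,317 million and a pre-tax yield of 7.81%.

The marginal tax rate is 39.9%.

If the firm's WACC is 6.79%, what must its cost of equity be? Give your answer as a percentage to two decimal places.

Total capital V = 5488 + 5317 = 10805.
Equity weight = 5488/10805 = 0.5079.
Term loan weight = 5317/10805 = 0.4921.
Debt contribution = 0.4921 × 7.81% × (1 − 39.9%) = 2.3098%.
Required equity contribution = 6.79% − 2.3098% = 4.4802%.
Re = 4.4802% / 0.5079 = 8.8209%.

8.82%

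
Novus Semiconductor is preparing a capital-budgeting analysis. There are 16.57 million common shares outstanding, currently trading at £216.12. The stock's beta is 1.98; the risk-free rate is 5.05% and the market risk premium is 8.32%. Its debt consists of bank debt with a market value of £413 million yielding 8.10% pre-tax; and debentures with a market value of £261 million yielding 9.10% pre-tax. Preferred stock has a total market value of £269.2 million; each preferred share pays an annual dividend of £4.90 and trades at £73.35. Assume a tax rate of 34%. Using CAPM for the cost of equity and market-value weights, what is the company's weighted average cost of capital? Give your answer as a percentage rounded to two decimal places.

18.27%

Cost of equity via CAPM: Re = 5.05% + 1.98 × 8.32% = 21.5236%.
Cost of preferred: Rp = 4.9 / 73.35 = 6.6803%.
Market value of equity E = 216.12 × 16.57m = 3581.1084m.
Total capital V = 3581.1084 + 269.2 + 413 + 261 = 4524.3084.
Equity: weight = 3581.1084/4524.3084 = 0.7915; cost = 21.5236%.
Preferred: weight = 269.2/4524.3084 = 0.0595; cost = 6.6803%.
Bank debt: weight = 413/4524.3084 = 0.0913; after-tax cost = 8.1% × (1 − 34%) = 5.3460%.
Debentures: weight = 261/4524.3084 = 0.0577; after-tax cost = 9.1% × (1 − 34%) = 6.0060%.
WACC = 0.7915 × 21.5236% + 0.0595 × 6.6803% + 0.0913 × 5.3460% + 0.0577 × 6.0060% = 18.2685%.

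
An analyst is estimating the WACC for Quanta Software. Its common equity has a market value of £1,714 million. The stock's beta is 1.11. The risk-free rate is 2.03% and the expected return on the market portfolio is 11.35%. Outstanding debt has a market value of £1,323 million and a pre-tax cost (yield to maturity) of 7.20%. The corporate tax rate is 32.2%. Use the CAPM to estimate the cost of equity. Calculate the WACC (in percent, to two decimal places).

Market risk premium = 11.35% − 2.03% = 9.32%.
Cost of equity via CAPM: Re = 2.03% + 1.11 × 9.32% = 12.3752%.
Total capital V = 1714 + 1323 = 3037.
Equity: weight = 1714/3037 = 0.5644; cost = 12.3752%.
Debt: weight = 1323/3037 = 0.4356; after-tax cost = 7.2% × (1 − 32.2%) = 4.8816%.
WACC = 0.5644 × 12.3752% + 0.4356 × 4.8816% = 9.1108%.

9.11%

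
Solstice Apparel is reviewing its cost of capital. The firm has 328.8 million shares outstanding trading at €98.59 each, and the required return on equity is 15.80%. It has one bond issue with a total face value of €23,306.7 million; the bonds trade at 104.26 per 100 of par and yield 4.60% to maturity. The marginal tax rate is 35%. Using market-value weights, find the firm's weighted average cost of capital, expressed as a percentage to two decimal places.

10.31%

Market value of equity E = 98.59 × 328.8m = 32416.392m. Market value of debt D = 23306.7m × 104.26/100 = 24299.56542m.
Total capital V = 32416.392 + 24299.56542 = 56715.95742.
Equity: weight = 32416.392/56715.95742 = 0.5716; cost = 15.8%.
Bonds outstanding: weight = 24299.56542/56715.95742 = 0.4284; after-tax cost = 4.6% × (1 − 35%) = 2.9900%.
WACC = 0.5716 × 15.8000% + 0.4284 × 2.9900% = 10.3116%.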